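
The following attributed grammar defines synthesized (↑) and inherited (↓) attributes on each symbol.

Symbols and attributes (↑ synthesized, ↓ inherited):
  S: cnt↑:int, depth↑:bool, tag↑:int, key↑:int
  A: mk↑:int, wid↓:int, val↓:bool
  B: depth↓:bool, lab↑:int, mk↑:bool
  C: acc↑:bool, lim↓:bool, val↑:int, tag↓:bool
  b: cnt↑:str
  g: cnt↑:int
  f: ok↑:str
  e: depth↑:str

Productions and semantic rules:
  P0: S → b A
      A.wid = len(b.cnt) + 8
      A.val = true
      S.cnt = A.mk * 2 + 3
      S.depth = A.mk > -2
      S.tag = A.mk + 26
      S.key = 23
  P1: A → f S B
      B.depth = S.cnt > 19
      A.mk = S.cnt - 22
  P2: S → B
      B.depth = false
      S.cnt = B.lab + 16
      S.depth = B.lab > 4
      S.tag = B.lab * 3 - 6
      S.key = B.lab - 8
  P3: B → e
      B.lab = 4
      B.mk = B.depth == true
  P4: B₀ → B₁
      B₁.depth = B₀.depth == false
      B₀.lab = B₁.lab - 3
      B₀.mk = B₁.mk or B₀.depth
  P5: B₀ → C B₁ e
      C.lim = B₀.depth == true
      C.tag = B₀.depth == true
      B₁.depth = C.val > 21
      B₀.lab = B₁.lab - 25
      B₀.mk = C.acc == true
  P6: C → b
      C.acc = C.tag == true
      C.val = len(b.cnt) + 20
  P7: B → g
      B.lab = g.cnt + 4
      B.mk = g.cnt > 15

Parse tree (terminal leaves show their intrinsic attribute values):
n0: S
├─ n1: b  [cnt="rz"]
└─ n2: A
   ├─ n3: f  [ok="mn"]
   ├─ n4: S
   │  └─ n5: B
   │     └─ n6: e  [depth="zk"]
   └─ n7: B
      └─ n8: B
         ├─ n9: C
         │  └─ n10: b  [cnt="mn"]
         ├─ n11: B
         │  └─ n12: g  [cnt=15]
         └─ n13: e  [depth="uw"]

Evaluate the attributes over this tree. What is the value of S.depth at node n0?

1. n1.cnt = "rz"  [terminal]
2. n2.wid = 10  [len(b.cnt) + 8]
3. n2.val = true  [true]
4. n3.ok = "mn"  [terminal]
5. n5.depth = false  [false]
6. n6.depth = "zk"  [terminal]
7. n5.lab = 4  [4]
8. n5.mk = false  [B.depth == true]
9. n4.cnt = 20  [B.lab + 16]
10. n4.depth = false  [B.lab > 4]
11. n4.tag = 6  [B.lab * 3 - 6]
12. n4.key = -4  [B.lab - 8]
13. n7.depth = true  [S.cnt > 19]
14. n8.depth = false  [B₀.depth == false]
15. n9.lim = false  [B₀.depth == true]
16. n9.tag = false  [B₀.depth == true]
17. n10.cnt = "mn"  [terminal]
18. n9.acc = false  [C.tag == true]
19. n9.val = 22  [len(b.cnt) + 20]
20. n11.depth = true  [C.val > 21]
21. n12.cnt = 15  [terminal]
22. n11.lab = 19  [g.cnt + 4]
23. n11.mk = false  [g.cnt > 15]
24. n13.depth = "uw"  [terminal]
25. n8.lab = -6  [B₁.lab - 25]
26. n8.mk = false  [C.acc == true]
27. n7.lab = -9  [B₁.lab - 3]
28. n7.mk = true  [B₁.mk or B₀.depth]
29. n2.mk = -2  [S.cnt - 22]
30. n0.cnt = -1  [A.mk * 2 + 3]
31. n0.depth = false  [A.mk > -2]
32. n0.tag = 24  [A.mk + 26]
33. n0.key = 23  [23]

false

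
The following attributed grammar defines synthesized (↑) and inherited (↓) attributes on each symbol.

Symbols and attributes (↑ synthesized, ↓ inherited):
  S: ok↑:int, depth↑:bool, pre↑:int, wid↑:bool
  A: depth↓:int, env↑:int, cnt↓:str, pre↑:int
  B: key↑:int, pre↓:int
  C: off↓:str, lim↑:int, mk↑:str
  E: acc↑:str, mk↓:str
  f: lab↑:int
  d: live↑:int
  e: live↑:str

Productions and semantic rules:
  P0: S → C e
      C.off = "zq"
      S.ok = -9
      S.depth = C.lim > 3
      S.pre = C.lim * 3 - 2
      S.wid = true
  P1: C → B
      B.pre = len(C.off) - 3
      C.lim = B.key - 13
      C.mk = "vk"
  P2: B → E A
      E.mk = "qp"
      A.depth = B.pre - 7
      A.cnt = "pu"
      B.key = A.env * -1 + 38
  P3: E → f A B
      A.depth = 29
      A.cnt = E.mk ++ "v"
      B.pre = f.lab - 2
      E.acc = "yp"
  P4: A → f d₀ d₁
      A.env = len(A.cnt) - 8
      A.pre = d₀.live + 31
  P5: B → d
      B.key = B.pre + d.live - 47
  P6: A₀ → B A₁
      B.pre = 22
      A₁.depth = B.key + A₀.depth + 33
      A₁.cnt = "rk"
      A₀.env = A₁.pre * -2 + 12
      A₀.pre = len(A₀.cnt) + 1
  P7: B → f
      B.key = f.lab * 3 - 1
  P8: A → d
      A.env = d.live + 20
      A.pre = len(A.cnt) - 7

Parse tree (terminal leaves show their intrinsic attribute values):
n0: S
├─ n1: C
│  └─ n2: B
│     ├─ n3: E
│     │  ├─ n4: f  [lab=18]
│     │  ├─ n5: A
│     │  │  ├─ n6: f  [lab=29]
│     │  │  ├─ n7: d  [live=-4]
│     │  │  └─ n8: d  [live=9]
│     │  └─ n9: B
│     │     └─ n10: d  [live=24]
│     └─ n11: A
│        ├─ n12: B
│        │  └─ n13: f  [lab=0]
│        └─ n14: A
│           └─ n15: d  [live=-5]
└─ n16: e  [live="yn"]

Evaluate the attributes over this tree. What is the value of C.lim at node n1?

3

1. n1.off = "zq"  ["zq"]
2. n2.pre = -1  [len(C.off) - 3]
3. n3.mk = "qp"  ["qp"]
4. n4.lab = 18  [terminal]
5. n5.depth = 29  [29]
6. n5.cnt = "qpv"  [E.mk ++ "v"]
7. n6.lab = 29  [terminal]
8. n7.live = -4  [terminal]
9. n8.live = 9  [terminal]
10. n5.env = -5  [len(A.cnt) - 8]
11. n5.pre = 27  [d₀.live + 31]
12. n9.pre = 16  [f.lab - 2]
13. n10.live = 24  [terminal]
14. n9.key = -7  [B.pre + d.live - 47]
15. n3.acc = "yp"  ["yp"]
16. n11.depth = -8  [B.pre - 7]
17. n11.cnt = "pu"  ["pu"]
18. n12.pre = 22  [22]
19. n13.lab = 0  [terminal]
20. n12.key = -1  [f.lab * 3 - 1]
21. n14.depth = 24  [B.key + A₀.depth + 33]
22. n14.cnt = "rk"  ["rk"]
23. n15.live = -5  [terminal]
24. n14.env = 15  [d.live + 20]
25. n14.pre = -5  [len(A.cnt) - 7]
26. n11.env = 22  [A₁.pre * -2 + 12]
27. n11.pre = 3  [len(A₀.cnt) + 1]
28. n2.key = 16  [A.env * -1 + 38]
29. n1.lim = 3  [B.key - 13]
30. n1.mk = "vk"  ["vk"]
31. n16.live = "yn"  [terminal]
32. n0.ok = -9  [-9]
33. n0.depth = false  [C.lim > 3]
34. n0.pre = 7  [C.lim * 3 - 2]
35. n0.wid = true  [true]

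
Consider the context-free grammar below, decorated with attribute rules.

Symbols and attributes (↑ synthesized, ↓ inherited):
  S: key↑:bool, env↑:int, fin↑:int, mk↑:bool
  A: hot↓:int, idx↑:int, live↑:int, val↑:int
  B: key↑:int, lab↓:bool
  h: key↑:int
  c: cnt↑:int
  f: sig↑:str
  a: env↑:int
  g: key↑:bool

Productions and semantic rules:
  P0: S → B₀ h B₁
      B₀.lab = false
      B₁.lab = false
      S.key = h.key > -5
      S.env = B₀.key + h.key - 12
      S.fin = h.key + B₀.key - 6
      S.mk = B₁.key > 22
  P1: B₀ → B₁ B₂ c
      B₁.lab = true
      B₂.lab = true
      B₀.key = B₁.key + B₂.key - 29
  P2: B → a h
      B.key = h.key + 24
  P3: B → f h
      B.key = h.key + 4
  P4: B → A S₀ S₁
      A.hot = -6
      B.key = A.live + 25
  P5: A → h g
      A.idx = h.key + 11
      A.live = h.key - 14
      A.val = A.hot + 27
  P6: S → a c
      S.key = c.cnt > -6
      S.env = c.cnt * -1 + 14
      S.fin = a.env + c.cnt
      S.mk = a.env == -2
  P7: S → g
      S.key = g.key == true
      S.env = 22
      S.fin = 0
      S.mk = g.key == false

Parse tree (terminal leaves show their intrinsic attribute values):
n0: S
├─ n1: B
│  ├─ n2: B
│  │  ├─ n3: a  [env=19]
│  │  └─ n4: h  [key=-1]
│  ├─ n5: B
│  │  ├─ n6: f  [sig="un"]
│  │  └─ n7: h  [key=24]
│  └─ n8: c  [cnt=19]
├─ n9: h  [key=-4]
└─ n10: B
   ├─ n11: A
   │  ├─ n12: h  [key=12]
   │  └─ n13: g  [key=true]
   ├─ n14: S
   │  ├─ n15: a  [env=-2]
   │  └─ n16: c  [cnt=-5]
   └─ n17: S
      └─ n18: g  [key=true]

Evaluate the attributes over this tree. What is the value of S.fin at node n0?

1. n1.lab = false  [false]
2. n2.lab = true  [true]
3. n3.env = 19  [terminal]
4. n4.key = -1  [terminal]
5. n2.key = 23  [h.key + 24]
6. n5.lab = true  [true]
7. n6.sig = "un"  [terminal]
8. n7.key = 24  [terminal]
9. n5.key = 28  [h.key + 4]
10. n8.cnt = 19  [terminal]
11. n1.key = 22  [B₁.key + B₂.key - 29]
12. n9.key = -4  [terminal]
13. n10.lab = false  [false]
14. n11.hot = -6  [-6]
15. n12.key = 12  [terminal]
16. n13.key = true  [terminal]
17. n11.idx = 23  [h.key + 11]
18. n11.live = -2  [h.key - 14]
19. n11.val = 21  [A.hot + 27]
20. n15.env = -2  [terminal]
21. n16.cnt = -5  [terminal]
22. n14.key = true  [c.cnt > -6]
23. n14.env = 19  [c.cnt * -1 + 14]
24. n14.fin = -7  [a.env + c.cnt]
25. n14.mk = true  [a.env == -2]
26. n18.key = true  [terminal]
27. n17.key = true  [g.key == true]
28. n17.env = 22  [22]
29. n17.fin = 0  [0]
30. n17.mk = false  [g.key == false]
31. n10.key = 23  [A.live + 25]
32. n0.key = true  [h.key > -5]
33. n0.env = 6  [B₀.key + h.key - 12]
34. n0.fin = 12  [h.key + B₀.key - 6]
35. n0.mk = true  [B₁.key > 22]

12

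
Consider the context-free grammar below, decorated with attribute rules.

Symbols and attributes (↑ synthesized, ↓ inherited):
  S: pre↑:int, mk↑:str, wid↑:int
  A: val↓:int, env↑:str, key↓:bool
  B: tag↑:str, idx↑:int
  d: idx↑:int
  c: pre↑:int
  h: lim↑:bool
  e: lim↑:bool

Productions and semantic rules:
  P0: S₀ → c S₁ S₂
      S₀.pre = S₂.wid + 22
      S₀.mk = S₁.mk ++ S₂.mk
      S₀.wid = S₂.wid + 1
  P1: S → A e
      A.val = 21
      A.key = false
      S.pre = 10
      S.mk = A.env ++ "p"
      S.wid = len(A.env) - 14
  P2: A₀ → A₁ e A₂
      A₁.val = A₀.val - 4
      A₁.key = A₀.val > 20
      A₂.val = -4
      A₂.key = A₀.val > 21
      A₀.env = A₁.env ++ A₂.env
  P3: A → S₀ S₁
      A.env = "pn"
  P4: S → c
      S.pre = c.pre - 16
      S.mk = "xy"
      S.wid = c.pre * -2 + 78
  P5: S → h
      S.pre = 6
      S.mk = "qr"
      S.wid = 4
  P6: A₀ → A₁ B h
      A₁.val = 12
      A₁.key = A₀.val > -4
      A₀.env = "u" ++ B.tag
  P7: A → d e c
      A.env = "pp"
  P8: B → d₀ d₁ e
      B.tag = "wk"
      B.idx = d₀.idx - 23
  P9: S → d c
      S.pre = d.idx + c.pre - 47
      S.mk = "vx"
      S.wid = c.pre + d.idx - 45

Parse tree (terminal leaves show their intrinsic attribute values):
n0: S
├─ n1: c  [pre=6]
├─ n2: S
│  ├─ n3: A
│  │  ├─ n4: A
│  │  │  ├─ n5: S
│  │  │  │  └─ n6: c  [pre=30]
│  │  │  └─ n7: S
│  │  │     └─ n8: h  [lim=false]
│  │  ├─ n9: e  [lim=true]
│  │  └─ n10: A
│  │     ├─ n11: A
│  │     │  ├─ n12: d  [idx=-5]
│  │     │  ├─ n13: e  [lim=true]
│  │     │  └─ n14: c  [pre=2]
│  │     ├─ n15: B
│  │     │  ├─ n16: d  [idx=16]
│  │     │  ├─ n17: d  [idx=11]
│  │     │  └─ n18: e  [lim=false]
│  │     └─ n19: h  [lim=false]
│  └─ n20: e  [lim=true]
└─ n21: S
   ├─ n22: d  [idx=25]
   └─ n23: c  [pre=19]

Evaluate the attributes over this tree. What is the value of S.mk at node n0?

1. n1.pre = 6  [terminal]
2. n3.val = 21  [21]
3. n3.key = false  [false]
4. n4.val = 17  [A₀.val - 4]
5. n4.key = true  [A₀.val > 20]
6. n6.pre = 30  [terminal]
7. n5.pre = 14  [c.pre - 16]
8. n5.mk = "xy"  ["xy"]
9. n5.wid = 18  [c.pre * -2 + 78]
10. n8.lim = false  [terminal]
11. n7.pre = 6  [6]
12. n7.mk = "qr"  ["qr"]
13. n7.wid = 4  [4]
14. n4.env = "pn"  ["pn"]
15. n9.lim = true  [terminal]
16. n10.val = -4  [-4]
17. n10.key = false  [A₀.val > 21]
18. n11.val = 12  [12]
19. n11.key = false  [A₀.val > -4]
20. n12.idx = -5  [terminal]
21. n13.lim = true  [terminal]
22. n14.pre = 2  [terminal]
23. n11.env = "pp"  ["pp"]
24. n16.idx = 16  [terminal]
25. n17.idx = 11  [terminal]
26. n18.lim = false  [terminal]
27. n15.tag = "wk"  ["wk"]
28. n15.idx = -7  [d₀.idx - 23]
29. n19.lim = false  [terminal]
30. n10.env = "uwk"  ["u" ++ B.tag]
31. n3.env = "pnuwk"  [A₁.env ++ A₂.env]
32. n20.lim = true  [terminal]
33. n2.pre = 10  [10]
34. n2.mk = "pnuwkp"  [A.env ++ "p"]
35. n2.wid = -9  [len(A.env) - 14]
36. n22.idx = 25  [terminal]
37. n23.pre = 19  [terminal]
38. n21.pre = -3  [d.idx + c.pre - 47]
39. n21.mk = "vx"  ["vx"]
40. n21.wid = -1  [c.pre + d.idx - 45]
41. n0.pre = 21  [S₂.wid + 22]
42. n0.mk = "pnuwkpvx"  [S₁.mk ++ S₂.mk]
43. n0.wid = 0  [S₂.wid + 1]

"pnuwkpvx"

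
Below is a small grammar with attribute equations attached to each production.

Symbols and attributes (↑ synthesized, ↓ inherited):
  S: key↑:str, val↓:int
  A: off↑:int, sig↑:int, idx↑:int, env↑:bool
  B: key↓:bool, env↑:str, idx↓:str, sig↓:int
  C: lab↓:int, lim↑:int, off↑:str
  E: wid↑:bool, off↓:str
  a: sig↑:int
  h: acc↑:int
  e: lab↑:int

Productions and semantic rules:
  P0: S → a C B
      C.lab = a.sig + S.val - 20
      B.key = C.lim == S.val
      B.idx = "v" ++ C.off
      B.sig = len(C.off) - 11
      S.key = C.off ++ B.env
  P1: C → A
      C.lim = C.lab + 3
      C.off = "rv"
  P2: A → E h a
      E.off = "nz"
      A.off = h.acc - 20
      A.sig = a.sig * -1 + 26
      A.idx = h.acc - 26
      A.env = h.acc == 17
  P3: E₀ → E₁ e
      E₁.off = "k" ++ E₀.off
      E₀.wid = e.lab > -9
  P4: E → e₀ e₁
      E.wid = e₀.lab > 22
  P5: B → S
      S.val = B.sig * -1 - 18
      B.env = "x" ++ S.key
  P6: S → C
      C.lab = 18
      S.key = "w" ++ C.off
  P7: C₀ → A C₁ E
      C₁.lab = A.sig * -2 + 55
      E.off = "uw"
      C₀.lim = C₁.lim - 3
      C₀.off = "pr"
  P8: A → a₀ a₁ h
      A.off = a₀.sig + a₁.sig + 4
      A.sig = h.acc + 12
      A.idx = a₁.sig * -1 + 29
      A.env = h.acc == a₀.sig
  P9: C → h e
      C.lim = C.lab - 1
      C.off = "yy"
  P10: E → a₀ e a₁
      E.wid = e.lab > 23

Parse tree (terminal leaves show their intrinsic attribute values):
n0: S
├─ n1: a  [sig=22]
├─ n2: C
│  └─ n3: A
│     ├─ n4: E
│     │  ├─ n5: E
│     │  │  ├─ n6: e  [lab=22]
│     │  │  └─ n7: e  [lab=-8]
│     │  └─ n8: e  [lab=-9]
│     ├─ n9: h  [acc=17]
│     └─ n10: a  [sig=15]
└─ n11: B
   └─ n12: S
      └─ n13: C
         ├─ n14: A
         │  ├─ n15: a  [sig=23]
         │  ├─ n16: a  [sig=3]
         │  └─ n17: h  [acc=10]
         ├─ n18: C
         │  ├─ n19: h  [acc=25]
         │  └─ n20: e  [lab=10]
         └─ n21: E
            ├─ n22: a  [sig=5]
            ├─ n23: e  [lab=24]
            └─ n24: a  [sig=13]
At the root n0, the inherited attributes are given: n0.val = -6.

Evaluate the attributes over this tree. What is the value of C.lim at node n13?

7

1. n0.val = -6  [given at root]
2. n1.sig = 22  [terminal]
3. n2.lab = -4  [a.sig + S.val - 20]
4. n4.off = "nz"  ["nz"]
5. n5.off = "knz"  ["k" ++ E₀.off]
6. n6.lab = 22  [terminal]
7. n7.lab = -8  [terminal]
8. n5.wid = false  [e₀.lab > 22]
9. n8.lab = -9  [terminal]
10. n4.wid = false  [e.lab > -9]
11. n9.acc = 17  [terminal]
12. n10.sig = 15  [terminal]
13. n3.off = -3  [h.acc - 20]
14. n3.sig = 11  [a.sig * -1 + 26]
15. n3.idx = -9  [h.acc - 26]
16. n3.env = true  [h.acc == 17]
17. n2.lim = -1  [C.lab + 3]
18. n2.off = "rv"  ["rv"]
19. n11.key = false  [C.lim == S.val]
20. n11.idx = "vrv"  ["v" ++ C.off]
21. n11.sig = -9  [len(C.off) - 11]
22. n12.val = -9  [B.sig * -1 - 18]
23. n13.lab = 18  [18]
24. n15.sig = 23  [terminal]
25. n16.sig = 3  [terminal]
26. n17.acc = 10  [terminal]
27. n14.off = 30  [a₀.sig + a₁.sig + 4]
28. n14.sig = 22  [h.acc + 12]
29. n14.idx = 26  [a₁.sig * -1 + 29]
30. n14.env = false  [h.acc == a₀.sig]
31. n18.lab = 11  [A.sig * -2 + 55]
32. n19.acc = 25  [terminal]
33. n20.lab = 10  [terminal]
34. n18.lim = 10  [C.lab - 1]
35. n18.off = "yy"  ["yy"]
36. n21.off = "uw"  ["uw"]
37. n22.sig = 5  [terminal]
38. n23.lab = 24  [terminal]
39. n24.sig = 13  [terminal]
40. n21.wid = true  [e.lab > 23]
41. n13.lim = 7  [C₁.lim - 3]
42. n13.off = "pr"  ["pr"]
43. n12.key = "wpr"  ["w" ++ C.off]
44. n11.env = "xwpr"  ["x" ++ S.key]
45. n0.key = "rvxwpr"  [C.off ++ B.env]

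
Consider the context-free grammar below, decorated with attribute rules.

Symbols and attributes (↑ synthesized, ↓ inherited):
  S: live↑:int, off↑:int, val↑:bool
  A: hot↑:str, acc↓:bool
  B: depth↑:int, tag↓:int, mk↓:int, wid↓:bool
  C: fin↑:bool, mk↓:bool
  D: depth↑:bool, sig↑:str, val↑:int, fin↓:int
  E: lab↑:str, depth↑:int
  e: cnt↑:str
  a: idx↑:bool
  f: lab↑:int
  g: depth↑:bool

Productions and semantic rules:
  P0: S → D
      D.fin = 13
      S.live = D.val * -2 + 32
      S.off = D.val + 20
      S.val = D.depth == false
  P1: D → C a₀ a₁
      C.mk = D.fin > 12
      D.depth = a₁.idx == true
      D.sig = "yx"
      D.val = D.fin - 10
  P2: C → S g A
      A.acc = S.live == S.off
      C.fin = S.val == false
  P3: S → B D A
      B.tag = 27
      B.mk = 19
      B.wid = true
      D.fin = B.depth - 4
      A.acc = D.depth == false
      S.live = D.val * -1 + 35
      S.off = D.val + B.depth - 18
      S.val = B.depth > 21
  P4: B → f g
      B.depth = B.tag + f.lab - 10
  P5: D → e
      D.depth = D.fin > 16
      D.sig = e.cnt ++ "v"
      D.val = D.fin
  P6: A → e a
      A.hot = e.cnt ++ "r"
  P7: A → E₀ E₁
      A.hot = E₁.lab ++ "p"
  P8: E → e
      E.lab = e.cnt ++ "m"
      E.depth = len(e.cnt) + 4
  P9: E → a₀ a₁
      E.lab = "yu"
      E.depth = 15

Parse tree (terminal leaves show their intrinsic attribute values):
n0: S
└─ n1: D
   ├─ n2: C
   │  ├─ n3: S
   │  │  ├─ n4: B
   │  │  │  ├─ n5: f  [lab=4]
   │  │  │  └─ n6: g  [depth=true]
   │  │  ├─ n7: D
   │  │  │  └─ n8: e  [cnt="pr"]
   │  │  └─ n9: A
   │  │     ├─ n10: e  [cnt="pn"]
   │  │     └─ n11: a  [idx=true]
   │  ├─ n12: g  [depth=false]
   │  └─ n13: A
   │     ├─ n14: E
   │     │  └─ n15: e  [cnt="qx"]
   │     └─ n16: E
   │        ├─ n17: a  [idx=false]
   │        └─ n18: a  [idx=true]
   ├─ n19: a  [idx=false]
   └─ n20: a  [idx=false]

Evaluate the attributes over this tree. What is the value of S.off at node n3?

20

1. n1.fin = 13  [13]
2. n2.mk = true  [D.fin > 12]
3. n4.tag = 27  [27]
4. n4.mk = 19  [19]
5. n4.wid = true  [true]
6. n5.lab = 4  [terminal]
7. n6.depth = true  [terminal]
8. n4.depth = 21  [B.tag + f.lab - 10]
9. n7.fin = 17  [B.depth - 4]
10. n8.cnt = "pr"  [terminal]
11. n7.depth = true  [D.fin > 16]
12. n7.sig = "prv"  [e.cnt ++ "v"]
13. n7.val = 17  [D.fin]
14. n9.acc = false  [D.depth == false]
15. n10.cnt = "pn"  [terminal]
16. n11.idx = true  [terminal]
17. n9.hot = "pnr"  [e.cnt ++ "r"]
18. n3.live = 18  [D.val * -1 + 35]
19. n3.off = 20  [D.val + B.depth - 18]
20. n3.val = false  [B.depth > 21]
21. n12.depth = false  [terminal]
22. n13.acc = false  [S.live == S.off]
23. n15.cnt = "qx"  [terminal]
24. n14.lab = "qxm"  [e.cnt ++ "m"]
25. n14.depth = 6  [len(e.cnt) + 4]
26. n17.idx = false  [terminal]
27. n18.idx = true  [terminal]
28. n16.lab = "yu"  ["yu"]
29. n16.depth = 15  [15]
30. n13.hot = "yup"  [E₁.lab ++ "p"]
31. n2.fin = true  [S.val == false]
32. n19.idx = false  [terminal]
33. n20.idx = false  [terminal]
34. n1.depth = false  [a₁.idx == true]
35. n1.sig = "yx"  ["yx"]
36. n1.val = 3  [D.fin - 10]
37. n0.live = 26  [D.val * -2 + 32]
38. n0.off = 23  [D.val + 20]
39. n0.val = true  [D.depth == false]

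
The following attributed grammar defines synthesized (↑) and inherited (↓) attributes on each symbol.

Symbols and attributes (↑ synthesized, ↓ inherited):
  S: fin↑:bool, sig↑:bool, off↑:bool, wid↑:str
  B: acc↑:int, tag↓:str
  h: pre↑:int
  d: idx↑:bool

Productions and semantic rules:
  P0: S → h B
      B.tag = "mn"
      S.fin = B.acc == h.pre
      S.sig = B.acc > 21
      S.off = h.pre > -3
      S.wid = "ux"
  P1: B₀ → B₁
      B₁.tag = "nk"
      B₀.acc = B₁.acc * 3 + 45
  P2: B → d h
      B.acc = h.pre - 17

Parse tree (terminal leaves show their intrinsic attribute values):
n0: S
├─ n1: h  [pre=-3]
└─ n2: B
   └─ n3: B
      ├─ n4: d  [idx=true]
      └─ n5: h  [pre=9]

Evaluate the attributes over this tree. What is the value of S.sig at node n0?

false

1. n1.pre = -3  [terminal]
2. n2.tag = "mn"  ["mn"]
3. n3.tag = "nk"  ["nk"]
4. n4.idx = true  [terminal]
5. n5.pre = 9  [terminal]
6. n3.acc = -8  [h.pre - 17]
7. n2.acc = 21  [B₁.acc * 3 + 45]
8. n0.fin = false  [B.acc == h.pre]
9. n0.sig = false  [B.acc > 21]
10. n0.off = false  [h.pre > -3]
11. n0.wid = "ux"  ["ux"]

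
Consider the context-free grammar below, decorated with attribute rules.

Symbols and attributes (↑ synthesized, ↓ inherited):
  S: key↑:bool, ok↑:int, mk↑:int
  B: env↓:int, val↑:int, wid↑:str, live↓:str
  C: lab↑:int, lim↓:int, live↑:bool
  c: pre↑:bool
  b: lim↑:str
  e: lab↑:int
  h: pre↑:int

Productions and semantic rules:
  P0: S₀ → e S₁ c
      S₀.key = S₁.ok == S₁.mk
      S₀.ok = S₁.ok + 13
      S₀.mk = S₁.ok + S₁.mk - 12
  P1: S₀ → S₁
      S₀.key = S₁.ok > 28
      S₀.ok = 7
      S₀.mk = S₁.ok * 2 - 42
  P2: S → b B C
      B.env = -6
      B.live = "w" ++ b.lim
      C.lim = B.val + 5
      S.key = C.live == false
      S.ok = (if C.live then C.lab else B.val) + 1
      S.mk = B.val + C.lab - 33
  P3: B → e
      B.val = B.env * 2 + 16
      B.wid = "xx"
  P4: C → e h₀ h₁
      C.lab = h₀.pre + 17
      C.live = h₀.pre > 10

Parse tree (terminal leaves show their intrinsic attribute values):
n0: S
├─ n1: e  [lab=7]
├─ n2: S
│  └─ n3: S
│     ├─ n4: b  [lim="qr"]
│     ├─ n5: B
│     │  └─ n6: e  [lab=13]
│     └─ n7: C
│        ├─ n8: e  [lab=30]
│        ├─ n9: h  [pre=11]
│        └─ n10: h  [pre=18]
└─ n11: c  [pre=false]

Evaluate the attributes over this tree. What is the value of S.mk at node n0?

1. n1.lab = 7  [terminal]
2. n4.lim = "qr"  [terminal]
3. n5.env = -6  [-6]
4. n5.live = "wqr"  ["w" ++ b.lim]
5. n6.lab = 13  [terminal]
6. n5.val = 4  [B.env * 2 + 16]
7. n5.wid = "xx"  ["xx"]
8. n7.lim = 9  [B.val + 5]
9. n8.lab = 30  [terminal]
10. n9.pre = 11  [terminal]
11. n10.pre = 18  [terminal]
12. n7.lab = 28  [h₀.pre + 17]
13. n7.live = true  [h₀.pre > 10]
14. n3.key = false  [C.live == false]
15. n3.ok = 29  [(if C.live then C.lab else B.val) + 1]
16. n3.mk = -1  [B.val + C.lab - 33]
17. n2.key = true  [S₁.ok > 28]
18. n2.ok = 7  [7]
19. n2.mk = 16  [S₁.ok * 2 - 42]
20. n11.pre = false  [terminal]
21. n0.key = false  [S₁.ok == S₁.mk]
22. n0.ok = 20  [S₁.ok + 13]
23. n0.mk = 11  [S₁.ok + S₁.mk - 12]

11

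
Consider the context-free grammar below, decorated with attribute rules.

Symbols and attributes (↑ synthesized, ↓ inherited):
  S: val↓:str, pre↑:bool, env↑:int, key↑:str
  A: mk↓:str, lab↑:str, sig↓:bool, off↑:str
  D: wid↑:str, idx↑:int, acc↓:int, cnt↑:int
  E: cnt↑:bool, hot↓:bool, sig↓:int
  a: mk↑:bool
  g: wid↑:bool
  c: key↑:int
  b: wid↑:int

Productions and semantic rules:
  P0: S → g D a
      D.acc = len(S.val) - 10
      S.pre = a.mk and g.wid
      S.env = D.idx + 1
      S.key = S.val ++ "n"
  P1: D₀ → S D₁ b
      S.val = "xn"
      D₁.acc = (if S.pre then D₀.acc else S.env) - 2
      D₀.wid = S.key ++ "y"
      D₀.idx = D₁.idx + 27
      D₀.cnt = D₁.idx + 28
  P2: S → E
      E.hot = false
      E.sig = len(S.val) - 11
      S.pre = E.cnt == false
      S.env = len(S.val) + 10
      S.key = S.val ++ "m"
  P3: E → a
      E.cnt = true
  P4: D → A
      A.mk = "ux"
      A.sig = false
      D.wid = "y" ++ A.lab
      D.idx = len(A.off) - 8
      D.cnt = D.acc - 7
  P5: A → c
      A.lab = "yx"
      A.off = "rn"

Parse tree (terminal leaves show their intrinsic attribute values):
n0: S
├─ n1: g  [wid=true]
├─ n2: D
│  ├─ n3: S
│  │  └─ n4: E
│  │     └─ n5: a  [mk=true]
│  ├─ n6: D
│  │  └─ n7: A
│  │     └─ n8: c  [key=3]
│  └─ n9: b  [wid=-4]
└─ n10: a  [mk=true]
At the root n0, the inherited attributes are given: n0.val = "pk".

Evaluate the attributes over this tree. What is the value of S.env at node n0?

1. n0.val = "pk"  [given at root]
2. n1.wid = true  [terminal]
3. n2.acc = -8  [len(S.val) - 10]
4. n3.val = "xn"  ["xn"]
5. n4.hot = false  [false]
6. n4.sig = -9  [len(S.val) - 11]
7. n5.mk = true  [terminal]
8. n4.cnt = true  [true]
9. n3.pre = false  [E.cnt == false]
10. n3.env = 12  [len(S.val) + 10]
11. n3.key = "xnm"  [S.val ++ "m"]
12. n6.acc = 10  [(if S.pre then D₀.acc else S.env) - 2]
13. n7.mk = "ux"  ["ux"]
14. n7.sig = false  [false]
15. n8.key = 3  [terminal]
16. n7.lab = "yx"  ["yx"]
17. n7.off = "rn"  ["rn"]
18. n6.wid = "yyx"  ["y" ++ A.lab]
19. n6.idx = -6  [len(A.off) - 8]
20. n6.cnt = 3  [D.acc - 7]
21. n9.wid = -4  [terminal]
22. n2.wid = "xnmy"  [S.key ++ "y"]
23. n2.idx = 21  [D₁.idx + 27]
24. n2.cnt = 22  [D₁.idx + 28]
25. n10.mk = true  [terminal]
26. n0.pre = true  [a.mk and g.wid]
27. n0.env = 22  [D.idx + 1]
28. n0.key = "pkn"  [S.val ++ "n"]

22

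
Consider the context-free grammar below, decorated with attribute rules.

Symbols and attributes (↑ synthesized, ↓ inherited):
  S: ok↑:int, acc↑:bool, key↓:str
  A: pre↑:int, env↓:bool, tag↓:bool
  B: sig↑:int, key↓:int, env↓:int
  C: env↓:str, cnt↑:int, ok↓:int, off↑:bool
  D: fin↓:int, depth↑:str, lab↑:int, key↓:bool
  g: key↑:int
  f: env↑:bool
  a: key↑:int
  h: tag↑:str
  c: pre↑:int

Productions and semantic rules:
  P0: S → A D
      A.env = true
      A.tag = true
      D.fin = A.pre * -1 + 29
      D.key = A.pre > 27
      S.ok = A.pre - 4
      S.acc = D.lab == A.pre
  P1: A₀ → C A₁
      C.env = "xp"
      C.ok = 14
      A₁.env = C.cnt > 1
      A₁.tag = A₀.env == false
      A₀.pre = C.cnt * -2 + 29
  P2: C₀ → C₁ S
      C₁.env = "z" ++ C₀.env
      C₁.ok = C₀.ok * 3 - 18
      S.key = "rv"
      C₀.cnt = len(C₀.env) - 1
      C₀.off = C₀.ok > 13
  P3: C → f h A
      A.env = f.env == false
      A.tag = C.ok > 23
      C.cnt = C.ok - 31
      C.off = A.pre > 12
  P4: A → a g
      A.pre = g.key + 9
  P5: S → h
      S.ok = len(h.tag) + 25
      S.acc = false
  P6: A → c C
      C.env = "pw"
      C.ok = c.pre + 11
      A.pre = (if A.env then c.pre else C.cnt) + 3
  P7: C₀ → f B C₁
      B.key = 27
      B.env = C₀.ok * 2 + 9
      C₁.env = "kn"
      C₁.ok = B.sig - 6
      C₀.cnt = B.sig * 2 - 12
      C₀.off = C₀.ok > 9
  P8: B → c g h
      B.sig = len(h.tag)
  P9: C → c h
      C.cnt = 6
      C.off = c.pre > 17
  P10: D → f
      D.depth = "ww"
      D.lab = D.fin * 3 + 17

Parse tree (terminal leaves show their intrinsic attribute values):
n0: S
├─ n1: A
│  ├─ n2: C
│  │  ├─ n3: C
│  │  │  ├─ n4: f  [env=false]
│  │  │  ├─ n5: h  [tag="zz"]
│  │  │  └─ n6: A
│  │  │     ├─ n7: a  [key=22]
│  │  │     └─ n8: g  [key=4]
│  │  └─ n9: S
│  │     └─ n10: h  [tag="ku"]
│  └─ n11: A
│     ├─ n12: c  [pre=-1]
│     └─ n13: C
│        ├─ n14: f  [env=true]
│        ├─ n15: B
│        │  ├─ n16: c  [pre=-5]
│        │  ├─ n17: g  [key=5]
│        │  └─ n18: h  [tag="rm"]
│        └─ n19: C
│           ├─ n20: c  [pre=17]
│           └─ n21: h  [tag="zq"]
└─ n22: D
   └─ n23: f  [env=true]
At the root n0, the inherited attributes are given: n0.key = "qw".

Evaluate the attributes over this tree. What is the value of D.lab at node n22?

23

1. n0.key = "qw"  [given at root]
2. n1.env = true  [true]
3. n1.tag = true  [true]
4. n2.env = "xp"  ["xp"]
5. n2.ok = 14  [14]
6. n3.env = "zxp"  ["z" ++ C₀.env]
7. n3.ok = 24  [C₀.ok * 3 - 18]
8. n4.env = false  [terminal]
9. n5.tag = "zz"  [terminal]
10. n6.env = true  [f.env == false]
11. n6.tag = true  [C.ok > 23]
12. n7.key = 22  [terminal]
13. n8.key = 4  [terminal]
14. n6.pre = 13  [g.key + 9]
15. n3.cnt = -7  [C.ok - 31]
16. n3.off = true  [A.pre > 12]
17. n9.key = "rv"  ["rv"]
18. n10.tag = "ku"  [terminal]
19. n9.ok = 27  [len(h.tag) + 25]
20. n9.acc = false  [false]
21. n2.cnt = 1  [len(C₀.env) - 1]
22. n2.off = true  [C₀.ok > 13]
23. n11.env = false  [C.cnt > 1]
24. n11.tag = false  [A₀.env == false]
25. n12.pre = -1  [terminal]
26. n13.env = "pw"  ["pw"]
27. n13.ok = 10  [c.pre + 11]
28. n14.env = true  [terminal]
29. n15.key = 27  [27]
30. n15.env = 29  [C₀.ok * 2 + 9]
31. n16.pre = -5  [terminal]
32. n17.key = 5  [terminal]
33. n18.tag = "rm"  [terminal]
34. n15.sig = 2  [len(h.tag)]
35. n19.env = "kn"  ["kn"]
36. n19.ok = -4  [B.sig - 6]
37. n20.pre = 17  [terminal]
38. n21.tag = "zq"  [terminal]
39. n19.cnt = 6  [6]
40. n19.off = false  [c.pre > 17]
41. n13.cnt = -8  [B.sig * 2 - 12]
42. n13.off = true  [C₀.ok > 9]
43. n11.pre = -5  [(if A.env then c.pre else C.cnt) + 3]
44. n1.pre = 27  [C.cnt * -2 + 29]
45. n22.fin = 2  [A.pre * -1 + 29]
46. n22.key = false  [A.pre > 27]
47. n23.env = true  [terminal]
48. n22.depth = "ww"  ["ww"]
49. n22.lab = 23  [D.fin * 3 + 17]
50. n0.ok = 23  [A.pre - 4]
51. n0.acc = false  [D.lab == A.pre]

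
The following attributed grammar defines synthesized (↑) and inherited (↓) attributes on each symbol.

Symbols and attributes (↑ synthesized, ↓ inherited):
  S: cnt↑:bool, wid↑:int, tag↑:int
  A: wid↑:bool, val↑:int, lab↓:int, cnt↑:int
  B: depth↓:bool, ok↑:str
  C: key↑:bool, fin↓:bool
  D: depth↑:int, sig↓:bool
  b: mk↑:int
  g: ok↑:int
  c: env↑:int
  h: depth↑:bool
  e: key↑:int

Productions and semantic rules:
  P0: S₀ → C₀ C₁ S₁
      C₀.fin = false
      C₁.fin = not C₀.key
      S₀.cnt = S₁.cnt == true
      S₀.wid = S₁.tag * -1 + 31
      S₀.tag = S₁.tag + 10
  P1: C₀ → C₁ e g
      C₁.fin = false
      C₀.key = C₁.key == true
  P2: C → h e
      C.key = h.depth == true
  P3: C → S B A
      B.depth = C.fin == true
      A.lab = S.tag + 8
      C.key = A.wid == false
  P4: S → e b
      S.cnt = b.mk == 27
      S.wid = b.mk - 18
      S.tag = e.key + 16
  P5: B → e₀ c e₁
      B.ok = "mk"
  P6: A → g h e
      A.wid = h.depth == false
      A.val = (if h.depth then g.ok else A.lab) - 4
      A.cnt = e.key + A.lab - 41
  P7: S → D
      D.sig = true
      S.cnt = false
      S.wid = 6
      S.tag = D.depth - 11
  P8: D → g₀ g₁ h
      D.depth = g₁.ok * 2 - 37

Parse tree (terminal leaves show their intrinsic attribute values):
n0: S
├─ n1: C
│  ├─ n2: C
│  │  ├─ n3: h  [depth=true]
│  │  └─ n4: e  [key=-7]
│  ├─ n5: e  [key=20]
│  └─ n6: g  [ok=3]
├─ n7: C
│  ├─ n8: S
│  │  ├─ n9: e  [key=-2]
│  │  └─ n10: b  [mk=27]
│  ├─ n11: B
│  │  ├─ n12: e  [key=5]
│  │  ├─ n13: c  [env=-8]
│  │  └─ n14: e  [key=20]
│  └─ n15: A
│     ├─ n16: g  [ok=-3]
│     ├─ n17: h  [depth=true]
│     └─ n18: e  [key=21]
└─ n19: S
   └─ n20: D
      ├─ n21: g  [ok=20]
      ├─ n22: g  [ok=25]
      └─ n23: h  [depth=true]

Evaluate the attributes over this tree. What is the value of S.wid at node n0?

1. n1.fin = false  [false]
2. n2.fin = false  [false]
3. n3.depth = true  [terminal]
4. n4.key = -7  [terminal]
5. n2.key = true  [h.depth == true]
6. n5.key = 20  [terminal]
7. n6.ok = 3  [terminal]
8. n1.key = true  [C₁.key == true]
9. n7.fin = false  [not C₀.key]
10. n9.key = -2  [terminal]
11. n10.mk = 27  [terminal]
12. n8.cnt = true  [b.mk == 27]
13. n8.wid = 9  [b.mk - 18]
14. n8.tag = 14  [e.key + 16]
15. n11.depth = false  [C.fin == true]
16. n12.key = 5  [terminal]
17. n13.env = -8  [terminal]
18. n14.key = 20  [terminal]
19. n11.ok = "mk"  ["mk"]
20. n15.lab = 22  [S.tag + 8]
21. n16.ok = -3  [terminal]
22. n17.depth = true  [terminal]
23. n18.key = 21  [terminal]
24. n15.wid = false  [h.depth == false]
25. n15.val = -7  [(if h.depth then g.ok else A.lab) - 4]
26. n15.cnt = 2  [e.key + A.lab - 41]
27. n7.key = true  [A.wid == false]
28. n20.sig = true  [true]
29. n21.ok = 20  [terminal]
30. n22.ok = 25  [terminal]
31. n23.depth = true  [terminal]
32. n20.depth = 13  [g₁.ok * 2 - 37]
33. n19.cnt = false  [false]
34. n19.wid = 6  [6]
35. n19.tag = 2  [D.depth - 11]
36. n0.cnt = false  [S₁.cnt == true]
37. n0.wid = 29  [S₁.tag * -1 + 31]
38. n0.tag = 12  [S₁.tag + 10]

29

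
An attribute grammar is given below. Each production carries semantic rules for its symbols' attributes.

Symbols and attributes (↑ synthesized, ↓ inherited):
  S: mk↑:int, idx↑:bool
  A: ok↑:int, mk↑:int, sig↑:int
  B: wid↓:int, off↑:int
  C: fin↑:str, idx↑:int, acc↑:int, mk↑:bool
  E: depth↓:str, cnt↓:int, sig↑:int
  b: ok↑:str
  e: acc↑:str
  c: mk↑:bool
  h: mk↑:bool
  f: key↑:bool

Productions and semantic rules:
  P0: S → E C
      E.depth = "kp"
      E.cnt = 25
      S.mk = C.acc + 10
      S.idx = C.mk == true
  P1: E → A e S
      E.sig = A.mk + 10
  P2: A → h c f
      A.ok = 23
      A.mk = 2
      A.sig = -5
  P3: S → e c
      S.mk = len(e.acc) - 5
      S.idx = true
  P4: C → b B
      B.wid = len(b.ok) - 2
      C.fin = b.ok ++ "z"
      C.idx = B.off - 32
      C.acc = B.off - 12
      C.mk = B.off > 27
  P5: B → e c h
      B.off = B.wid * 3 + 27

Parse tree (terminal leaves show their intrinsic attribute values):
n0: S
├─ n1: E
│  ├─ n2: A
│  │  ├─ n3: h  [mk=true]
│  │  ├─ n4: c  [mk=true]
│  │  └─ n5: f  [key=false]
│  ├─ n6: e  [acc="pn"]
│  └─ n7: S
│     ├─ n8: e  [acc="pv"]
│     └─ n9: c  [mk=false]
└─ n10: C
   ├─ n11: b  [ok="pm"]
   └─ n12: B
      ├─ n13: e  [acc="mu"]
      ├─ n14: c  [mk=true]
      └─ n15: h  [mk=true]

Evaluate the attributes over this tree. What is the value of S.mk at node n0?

25

1. n1.depth = "kp"  ["kp"]
2. n1.cnt = 25  [25]
3. n3.mk = true  [terminal]
4. n4.mk = true  [terminal]
5. n5.key = false  [terminal]
6. n2.ok = 23  [23]
7. n2.mk = 2  [2]
8. n2.sig = -5  [-5]
9. n6.acc = "pn"  [terminal]
10. n8.acc = "pv"  [terminal]
11. n9.mk = false  [terminal]
12. n7.mk = -3  [len(e.acc) - 5]
13. n7.idx = true  [true]
14. n1.sig = 12  [A.mk + 10]
15. n11.ok = "pm"  [terminal]
16. n12.wid = 0  [len(b.ok) - 2]
17. n13.acc = "mu"  [terminal]
18. n14.mk = true  [terminal]
19. n15.mk = true  [terminal]
20. n12.off = 27  [B.wid * 3 + 27]
21. n10.fin = "pmz"  [b.ok ++ "z"]
22. n10.idx = -5  [B.off - 32]
23. n10.acc = 15  [B.off - 12]
24. n10.mk = false  [B.off > 27]
25. n0.mk = 25  [C.acc + 10]
26. n0.idx = false  [C.mk == true]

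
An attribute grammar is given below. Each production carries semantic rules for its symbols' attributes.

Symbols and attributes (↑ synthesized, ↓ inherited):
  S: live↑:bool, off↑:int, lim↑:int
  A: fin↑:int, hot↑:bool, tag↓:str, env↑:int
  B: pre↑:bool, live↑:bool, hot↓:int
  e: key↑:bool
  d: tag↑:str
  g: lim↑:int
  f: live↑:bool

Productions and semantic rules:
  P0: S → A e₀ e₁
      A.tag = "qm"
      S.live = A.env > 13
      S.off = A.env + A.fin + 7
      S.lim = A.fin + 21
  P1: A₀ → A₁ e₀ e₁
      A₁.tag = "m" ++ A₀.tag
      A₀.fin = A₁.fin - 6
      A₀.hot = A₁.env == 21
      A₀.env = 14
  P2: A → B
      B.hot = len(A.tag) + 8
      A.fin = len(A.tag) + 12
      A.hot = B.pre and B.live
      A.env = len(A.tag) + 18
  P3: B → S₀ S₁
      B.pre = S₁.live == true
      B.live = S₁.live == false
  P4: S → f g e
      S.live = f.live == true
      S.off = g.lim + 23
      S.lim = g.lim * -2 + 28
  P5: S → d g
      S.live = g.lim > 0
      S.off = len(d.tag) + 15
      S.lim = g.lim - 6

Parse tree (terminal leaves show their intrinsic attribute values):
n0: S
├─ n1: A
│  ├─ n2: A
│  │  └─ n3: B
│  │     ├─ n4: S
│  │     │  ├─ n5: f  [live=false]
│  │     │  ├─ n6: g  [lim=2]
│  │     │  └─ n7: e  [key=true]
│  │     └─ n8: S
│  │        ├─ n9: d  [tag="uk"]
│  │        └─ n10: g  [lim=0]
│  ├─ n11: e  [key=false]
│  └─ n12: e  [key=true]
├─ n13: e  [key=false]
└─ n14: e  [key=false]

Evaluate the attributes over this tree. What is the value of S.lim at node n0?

1. n1.tag = "qm"  ["qm"]
2. n2.tag = "mqm"  ["m" ++ A₀.tag]
3. n3.hot = 11  [len(A.tag) + 8]
4. n5.live = false  [terminal]
5. n6.lim = 2  [terminal]
6. n7.key = true  [terminal]
7. n4.live = false  [f.live == true]
8. n4.off = 25  [g.lim + 23]
9. n4.lim = 24  [g.lim * -2 + 28]
10. n9.tag = "uk"  [terminal]
11. n10.lim = 0  [terminal]
12. n8.live = false  [g.lim > 0]
13. n8.off = 17  [len(d.tag) + 15]
14. n8.lim = -6  [g.lim - 6]
15. n3.pre = false  [S₁.live == true]
16. n3.live = true  [S₁.live == false]
17. n2.fin = 15  [len(A.tag) + 12]
18. n2.hot = false  [B.pre and B.live]
19. n2.env = 21  [len(A.tag) + 18]
20. n11.key = false  [terminal]
21. n12.key = true  [terminal]
22. n1.fin = 9  [A₁.fin - 6]
23. n1.hot = true  [A₁.env == 21]
24. n1.env = 14  [14]
25. n13.key = false  [terminal]
26. n14.key = false  [terminal]
27. n0.live = true  [A.env > 13]
28. n0.off = 30  [A.env + A.fin + 7]
29. n0.lim = 30  [A.fin + 21]

30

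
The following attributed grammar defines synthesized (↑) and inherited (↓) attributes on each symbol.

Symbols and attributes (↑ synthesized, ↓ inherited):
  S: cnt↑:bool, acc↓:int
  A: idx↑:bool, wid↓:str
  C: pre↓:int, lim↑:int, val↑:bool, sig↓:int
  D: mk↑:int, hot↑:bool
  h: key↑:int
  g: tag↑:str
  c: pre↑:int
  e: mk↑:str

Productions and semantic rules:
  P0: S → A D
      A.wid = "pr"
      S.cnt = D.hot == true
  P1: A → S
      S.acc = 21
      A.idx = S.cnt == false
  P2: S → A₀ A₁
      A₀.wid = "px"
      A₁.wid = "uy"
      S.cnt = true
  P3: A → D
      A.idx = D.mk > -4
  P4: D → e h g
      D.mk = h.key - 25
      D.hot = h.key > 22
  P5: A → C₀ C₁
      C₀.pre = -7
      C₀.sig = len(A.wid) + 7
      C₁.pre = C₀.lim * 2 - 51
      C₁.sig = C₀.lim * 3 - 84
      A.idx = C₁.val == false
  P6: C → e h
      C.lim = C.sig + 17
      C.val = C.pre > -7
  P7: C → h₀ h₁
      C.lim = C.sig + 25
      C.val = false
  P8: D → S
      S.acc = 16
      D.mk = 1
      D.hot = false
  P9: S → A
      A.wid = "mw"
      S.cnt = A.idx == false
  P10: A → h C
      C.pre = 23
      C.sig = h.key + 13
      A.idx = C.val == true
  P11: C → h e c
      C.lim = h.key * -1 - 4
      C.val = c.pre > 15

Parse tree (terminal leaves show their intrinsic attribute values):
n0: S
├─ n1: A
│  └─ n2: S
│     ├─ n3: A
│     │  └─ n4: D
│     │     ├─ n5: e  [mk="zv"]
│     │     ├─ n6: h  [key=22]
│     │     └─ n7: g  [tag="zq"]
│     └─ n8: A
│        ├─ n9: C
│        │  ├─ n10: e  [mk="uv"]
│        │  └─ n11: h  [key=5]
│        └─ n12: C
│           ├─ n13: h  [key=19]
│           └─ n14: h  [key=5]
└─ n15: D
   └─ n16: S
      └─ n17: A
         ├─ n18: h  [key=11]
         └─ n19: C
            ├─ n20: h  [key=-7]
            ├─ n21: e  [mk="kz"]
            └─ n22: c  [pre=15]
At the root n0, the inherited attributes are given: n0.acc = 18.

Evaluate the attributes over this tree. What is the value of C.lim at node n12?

19

1. n0.acc = 18  [given at root]
2. n1.wid = "pr"  ["pr"]
3. n2.acc = 21  [21]
4. n3.wid = "px"  ["px"]
5. n5.mk = "zv"  [terminal]
6. n6.key = 22  [terminal]
7. n7.tag = "zq"  [terminal]
8. n4.mk = -3  [h.key - 25]
9. n4.hot = false  [h.key > 22]
10. n3.idx = true  [D.mk > -4]
11. n8.wid = "uy"  ["uy"]
12. n9.pre = -7  [-7]
13. n9.sig = 9  [len(A.wid) + 7]
14. n10.mk = "uv"  [terminal]
15. n11.key = 5  [terminal]
16. n9.lim = 26  [C.sig + 17]
17. n9.val = false  [C.pre > -7]
18. n12.pre = 1  [C₀.lim * 2 - 51]
19. n12.sig = -6  [C₀.lim * 3 - 84]
20. n13.key = 19  [terminal]
21. n14.key = 5  [terminal]
22. n12.lim = 19  [C.sig + 25]
23. n12.val = false  [false]
24. n8.idx = true  [C₁.val == false]
25. n2.cnt = true  [true]
26. n1.idx = false  [S.cnt == false]
27. n16.acc = 16  [16]
28. n17.wid = "mw"  ["mw"]
29. n18.key = 11  [terminal]
30. n19.pre = 23  [23]
31. n19.sig = 24  [h.key + 13]
32. n20.key = -7  [terminal]
33. n21.mk = "kz"  [terminal]
34. n22.pre = 15  [terminal]
35. n19.lim = 3  [h.key * -1 - 4]
36. n19.val = false  [c.pre > 15]
37. n17.idx = false  [C.val == true]
38. n16.cnt = true  [A.idx == false]
39. n15.mk = 1  [1]
40. n15.hot = false  [false]
41. n0.cnt = false  [D.hot == true]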